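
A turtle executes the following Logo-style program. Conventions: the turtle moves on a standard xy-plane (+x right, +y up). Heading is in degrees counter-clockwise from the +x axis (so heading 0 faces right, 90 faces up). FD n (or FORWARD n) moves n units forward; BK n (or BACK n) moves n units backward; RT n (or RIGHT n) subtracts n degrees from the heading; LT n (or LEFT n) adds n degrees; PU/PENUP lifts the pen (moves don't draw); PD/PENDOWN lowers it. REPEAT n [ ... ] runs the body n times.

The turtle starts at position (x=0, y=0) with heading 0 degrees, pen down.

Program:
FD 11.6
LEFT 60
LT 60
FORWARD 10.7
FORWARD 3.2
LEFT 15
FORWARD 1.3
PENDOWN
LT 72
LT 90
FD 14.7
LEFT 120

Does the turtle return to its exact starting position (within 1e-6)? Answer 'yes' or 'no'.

Answer: no

Derivation:
Executing turtle program step by step:
Start: pos=(0,0), heading=0, pen down
FD 11.6: (0,0) -> (11.6,0) [heading=0, draw]
LT 60: heading 0 -> 60
LT 60: heading 60 -> 120
FD 10.7: (11.6,0) -> (6.25,9.266) [heading=120, draw]
FD 3.2: (6.25,9.266) -> (4.65,12.038) [heading=120, draw]
LT 15: heading 120 -> 135
FD 1.3: (4.65,12.038) -> (3.731,12.957) [heading=135, draw]
PD: pen down
LT 72: heading 135 -> 207
LT 90: heading 207 -> 297
FD 14.7: (3.731,12.957) -> (10.404,-0.141) [heading=297, draw]
LT 120: heading 297 -> 57
Final: pos=(10.404,-0.141), heading=57, 5 segment(s) drawn

Start position: (0, 0)
Final position: (10.404, -0.141)
Distance = 10.405; >= 1e-6 -> NOT closed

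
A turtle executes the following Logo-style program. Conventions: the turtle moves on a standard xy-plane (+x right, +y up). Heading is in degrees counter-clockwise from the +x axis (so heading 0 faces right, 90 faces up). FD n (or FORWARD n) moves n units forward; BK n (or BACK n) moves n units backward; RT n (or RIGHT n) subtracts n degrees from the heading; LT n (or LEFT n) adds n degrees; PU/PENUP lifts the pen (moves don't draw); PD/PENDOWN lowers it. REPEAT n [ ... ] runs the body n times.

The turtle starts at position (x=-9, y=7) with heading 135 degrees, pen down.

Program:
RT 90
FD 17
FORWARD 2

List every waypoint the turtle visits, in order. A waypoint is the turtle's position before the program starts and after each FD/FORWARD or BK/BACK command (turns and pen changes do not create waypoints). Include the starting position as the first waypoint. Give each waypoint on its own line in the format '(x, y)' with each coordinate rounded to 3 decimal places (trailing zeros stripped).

Answer: (-9, 7)
(3.021, 19.021)
(4.435, 20.435)

Derivation:
Executing turtle program step by step:
Start: pos=(-9,7), heading=135, pen down
RT 90: heading 135 -> 45
FD 17: (-9,7) -> (3.021,19.021) [heading=45, draw]
FD 2: (3.021,19.021) -> (4.435,20.435) [heading=45, draw]
Final: pos=(4.435,20.435), heading=45, 2 segment(s) drawn
Waypoints (3 total):
(-9, 7)
(3.021, 19.021)
(4.435, 20.435)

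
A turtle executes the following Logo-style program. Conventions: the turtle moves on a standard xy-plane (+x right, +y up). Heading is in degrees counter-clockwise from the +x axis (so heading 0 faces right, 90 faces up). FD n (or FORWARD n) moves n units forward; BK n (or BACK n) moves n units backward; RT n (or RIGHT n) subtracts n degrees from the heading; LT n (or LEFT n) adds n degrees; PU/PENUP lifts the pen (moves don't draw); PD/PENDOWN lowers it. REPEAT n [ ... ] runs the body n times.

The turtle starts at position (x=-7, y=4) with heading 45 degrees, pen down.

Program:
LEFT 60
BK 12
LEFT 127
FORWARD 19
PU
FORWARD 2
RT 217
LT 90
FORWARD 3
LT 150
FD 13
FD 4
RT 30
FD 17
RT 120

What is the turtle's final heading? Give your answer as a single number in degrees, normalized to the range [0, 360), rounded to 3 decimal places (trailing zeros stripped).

Answer: 105

Derivation:
Executing turtle program step by step:
Start: pos=(-7,4), heading=45, pen down
LT 60: heading 45 -> 105
BK 12: (-7,4) -> (-3.894,-7.591) [heading=105, draw]
LT 127: heading 105 -> 232
FD 19: (-3.894,-7.591) -> (-15.592,-22.563) [heading=232, draw]
PU: pen up
FD 2: (-15.592,-22.563) -> (-16.823,-24.139) [heading=232, move]
RT 217: heading 232 -> 15
LT 90: heading 15 -> 105
FD 3: (-16.823,-24.139) -> (-17.6,-21.242) [heading=105, move]
LT 150: heading 105 -> 255
FD 13: (-17.6,-21.242) -> (-20.964,-33.799) [heading=255, move]
FD 4: (-20.964,-33.799) -> (-21.999,-37.662) [heading=255, move]
RT 30: heading 255 -> 225
FD 17: (-21.999,-37.662) -> (-34.02,-49.683) [heading=225, move]
RT 120: heading 225 -> 105
Final: pos=(-34.02,-49.683), heading=105, 2 segment(s) drawn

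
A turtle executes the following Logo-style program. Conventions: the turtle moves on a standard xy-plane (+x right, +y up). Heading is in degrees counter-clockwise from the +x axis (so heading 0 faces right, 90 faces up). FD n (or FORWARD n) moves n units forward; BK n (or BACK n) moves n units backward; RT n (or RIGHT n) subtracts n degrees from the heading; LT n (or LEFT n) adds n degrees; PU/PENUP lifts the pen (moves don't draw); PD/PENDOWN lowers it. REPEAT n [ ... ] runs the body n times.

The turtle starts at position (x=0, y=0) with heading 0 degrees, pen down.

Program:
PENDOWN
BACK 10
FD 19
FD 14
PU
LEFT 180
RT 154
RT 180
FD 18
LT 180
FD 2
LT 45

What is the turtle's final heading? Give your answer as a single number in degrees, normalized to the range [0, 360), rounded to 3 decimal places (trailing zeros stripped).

Executing turtle program step by step:
Start: pos=(0,0), heading=0, pen down
PD: pen down
BK 10: (0,0) -> (-10,0) [heading=0, draw]
FD 19: (-10,0) -> (9,0) [heading=0, draw]
FD 14: (9,0) -> (23,0) [heading=0, draw]
PU: pen up
LT 180: heading 0 -> 180
RT 154: heading 180 -> 26
RT 180: heading 26 -> 206
FD 18: (23,0) -> (6.822,-7.891) [heading=206, move]
LT 180: heading 206 -> 26
FD 2: (6.822,-7.891) -> (8.619,-7.014) [heading=26, move]
LT 45: heading 26 -> 71
Final: pos=(8.619,-7.014), heading=71, 3 segment(s) drawn

Answer: 71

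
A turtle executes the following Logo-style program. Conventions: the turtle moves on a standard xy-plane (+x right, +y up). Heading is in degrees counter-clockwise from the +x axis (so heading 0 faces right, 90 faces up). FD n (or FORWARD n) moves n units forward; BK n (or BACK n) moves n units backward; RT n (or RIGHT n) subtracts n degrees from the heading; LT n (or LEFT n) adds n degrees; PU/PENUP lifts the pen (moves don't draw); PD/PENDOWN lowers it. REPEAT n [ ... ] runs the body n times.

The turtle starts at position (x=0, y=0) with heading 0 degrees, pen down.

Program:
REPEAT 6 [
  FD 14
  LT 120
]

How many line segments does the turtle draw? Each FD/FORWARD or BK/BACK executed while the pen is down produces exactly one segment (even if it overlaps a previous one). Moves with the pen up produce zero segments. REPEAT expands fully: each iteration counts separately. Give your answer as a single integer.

Executing turtle program step by step:
Start: pos=(0,0), heading=0, pen down
REPEAT 6 [
  -- iteration 1/6 --
  FD 14: (0,0) -> (14,0) [heading=0, draw]
  LT 120: heading 0 -> 120
  -- iteration 2/6 --
  FD 14: (14,0) -> (7,12.124) [heading=120, draw]
  LT 120: heading 120 -> 240
  -- iteration 3/6 --
  FD 14: (7,12.124) -> (0,0) [heading=240, draw]
  LT 120: heading 240 -> 0
  -- iteration 4/6 --
  FD 14: (0,0) -> (14,0) [heading=0, draw]
  LT 120: heading 0 -> 120
  -- iteration 5/6 --
  FD 14: (14,0) -> (7,12.124) [heading=120, draw]
  LT 120: heading 120 -> 240
  -- iteration 6/6 --
  FD 14: (7,12.124) -> (0,0) [heading=240, draw]
  LT 120: heading 240 -> 0
]
Final: pos=(0,0), heading=0, 6 segment(s) drawn
Segments drawn: 6

Answer: 6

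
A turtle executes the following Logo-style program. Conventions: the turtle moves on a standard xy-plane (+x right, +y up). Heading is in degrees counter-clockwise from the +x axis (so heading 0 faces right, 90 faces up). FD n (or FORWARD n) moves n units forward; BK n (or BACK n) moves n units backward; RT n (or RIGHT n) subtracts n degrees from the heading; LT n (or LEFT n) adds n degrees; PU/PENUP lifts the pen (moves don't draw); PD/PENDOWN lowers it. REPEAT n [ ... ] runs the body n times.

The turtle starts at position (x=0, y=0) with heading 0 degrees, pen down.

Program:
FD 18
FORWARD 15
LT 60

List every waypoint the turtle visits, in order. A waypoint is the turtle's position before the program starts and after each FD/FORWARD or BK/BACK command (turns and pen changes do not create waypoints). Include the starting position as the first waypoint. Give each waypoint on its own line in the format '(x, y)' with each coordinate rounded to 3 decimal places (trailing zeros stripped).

Answer: (0, 0)
(18, 0)
(33, 0)

Derivation:
Executing turtle program step by step:
Start: pos=(0,0), heading=0, pen down
FD 18: (0,0) -> (18,0) [heading=0, draw]
FD 15: (18,0) -> (33,0) [heading=0, draw]
LT 60: heading 0 -> 60
Final: pos=(33,0), heading=60, 2 segment(s) drawn
Waypoints (3 total):
(0, 0)
(18, 0)
(33, 0)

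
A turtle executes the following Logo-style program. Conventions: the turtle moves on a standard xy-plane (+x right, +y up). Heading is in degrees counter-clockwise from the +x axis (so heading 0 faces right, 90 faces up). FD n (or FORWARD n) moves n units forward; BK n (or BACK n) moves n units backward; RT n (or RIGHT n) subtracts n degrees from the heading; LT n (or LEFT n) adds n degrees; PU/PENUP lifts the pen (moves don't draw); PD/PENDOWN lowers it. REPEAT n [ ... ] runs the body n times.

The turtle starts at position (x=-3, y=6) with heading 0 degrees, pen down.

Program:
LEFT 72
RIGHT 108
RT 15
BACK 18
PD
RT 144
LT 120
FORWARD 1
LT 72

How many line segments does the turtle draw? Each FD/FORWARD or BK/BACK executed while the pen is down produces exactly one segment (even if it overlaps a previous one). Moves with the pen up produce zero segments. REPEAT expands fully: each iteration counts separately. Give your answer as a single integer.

Executing turtle program step by step:
Start: pos=(-3,6), heading=0, pen down
LT 72: heading 0 -> 72
RT 108: heading 72 -> 324
RT 15: heading 324 -> 309
BK 18: (-3,6) -> (-14.328,19.989) [heading=309, draw]
PD: pen down
RT 144: heading 309 -> 165
LT 120: heading 165 -> 285
FD 1: (-14.328,19.989) -> (-14.069,19.023) [heading=285, draw]
LT 72: heading 285 -> 357
Final: pos=(-14.069,19.023), heading=357, 2 segment(s) drawn
Segments drawn: 2

Answer: 2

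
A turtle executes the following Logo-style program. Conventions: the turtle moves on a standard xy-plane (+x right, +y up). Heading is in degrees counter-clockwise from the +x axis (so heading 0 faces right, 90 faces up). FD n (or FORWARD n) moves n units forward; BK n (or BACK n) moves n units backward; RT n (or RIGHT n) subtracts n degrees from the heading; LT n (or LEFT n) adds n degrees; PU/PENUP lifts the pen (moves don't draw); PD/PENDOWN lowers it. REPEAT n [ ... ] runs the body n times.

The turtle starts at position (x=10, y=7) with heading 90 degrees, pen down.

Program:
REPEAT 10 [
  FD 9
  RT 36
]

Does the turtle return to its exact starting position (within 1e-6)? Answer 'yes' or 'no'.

Answer: yes

Derivation:
Executing turtle program step by step:
Start: pos=(10,7), heading=90, pen down
REPEAT 10 [
  -- iteration 1/10 --
  FD 9: (10,7) -> (10,16) [heading=90, draw]
  RT 36: heading 90 -> 54
  -- iteration 2/10 --
  FD 9: (10,16) -> (15.29,23.281) [heading=54, draw]
  RT 36: heading 54 -> 18
  -- iteration 3/10 --
  FD 9: (15.29,23.281) -> (23.85,26.062) [heading=18, draw]
  RT 36: heading 18 -> 342
  -- iteration 4/10 --
  FD 9: (23.85,26.062) -> (32.409,23.281) [heading=342, draw]
  RT 36: heading 342 -> 306
  -- iteration 5/10 --
  FD 9: (32.409,23.281) -> (37.699,16) [heading=306, draw]
  RT 36: heading 306 -> 270
  -- iteration 6/10 --
  FD 9: (37.699,16) -> (37.699,7) [heading=270, draw]
  RT 36: heading 270 -> 234
  -- iteration 7/10 --
  FD 9: (37.699,7) -> (32.409,-0.281) [heading=234, draw]
  RT 36: heading 234 -> 198
  -- iteration 8/10 --
  FD 9: (32.409,-0.281) -> (23.85,-3.062) [heading=198, draw]
  RT 36: heading 198 -> 162
  -- iteration 9/10 --
  FD 9: (23.85,-3.062) -> (15.29,-0.281) [heading=162, draw]
  RT 36: heading 162 -> 126
  -- iteration 10/10 --
  FD 9: (15.29,-0.281) -> (10,7) [heading=126, draw]
  RT 36: heading 126 -> 90
]
Final: pos=(10,7), heading=90, 10 segment(s) drawn

Start position: (10, 7)
Final position: (10, 7)
Distance = 0; < 1e-6 -> CLOSED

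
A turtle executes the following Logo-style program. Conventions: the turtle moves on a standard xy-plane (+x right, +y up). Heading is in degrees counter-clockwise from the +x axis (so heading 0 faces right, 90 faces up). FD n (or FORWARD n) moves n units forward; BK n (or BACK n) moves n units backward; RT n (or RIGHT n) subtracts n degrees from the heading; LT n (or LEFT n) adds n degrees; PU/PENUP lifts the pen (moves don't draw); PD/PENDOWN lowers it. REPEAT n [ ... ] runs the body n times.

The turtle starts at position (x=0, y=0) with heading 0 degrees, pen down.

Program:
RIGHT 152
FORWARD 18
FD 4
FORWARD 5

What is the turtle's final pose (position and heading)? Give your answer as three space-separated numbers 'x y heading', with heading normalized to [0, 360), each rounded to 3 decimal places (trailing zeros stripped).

Answer: -23.84 -12.676 208

Derivation:
Executing turtle program step by step:
Start: pos=(0,0), heading=0, pen down
RT 152: heading 0 -> 208
FD 18: (0,0) -> (-15.893,-8.45) [heading=208, draw]
FD 4: (-15.893,-8.45) -> (-19.425,-10.328) [heading=208, draw]
FD 5: (-19.425,-10.328) -> (-23.84,-12.676) [heading=208, draw]
Final: pos=(-23.84,-12.676), heading=208, 3 segment(s) drawn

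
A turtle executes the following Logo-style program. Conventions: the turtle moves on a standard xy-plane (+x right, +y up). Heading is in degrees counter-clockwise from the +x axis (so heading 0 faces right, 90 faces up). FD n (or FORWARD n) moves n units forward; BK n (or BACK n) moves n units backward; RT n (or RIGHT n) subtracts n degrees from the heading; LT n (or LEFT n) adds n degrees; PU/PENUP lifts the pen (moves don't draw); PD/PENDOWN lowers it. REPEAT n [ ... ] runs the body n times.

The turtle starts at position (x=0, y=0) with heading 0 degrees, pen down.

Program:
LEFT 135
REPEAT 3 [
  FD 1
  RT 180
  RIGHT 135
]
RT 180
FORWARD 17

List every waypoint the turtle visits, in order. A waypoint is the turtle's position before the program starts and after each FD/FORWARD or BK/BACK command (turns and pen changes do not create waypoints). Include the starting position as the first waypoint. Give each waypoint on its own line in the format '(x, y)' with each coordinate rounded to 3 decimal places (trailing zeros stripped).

Answer: (0, 0)
(-0.707, 0.707)
(-1.707, 0.707)
(-2.414, 0)
(-2.414, 17)

Derivation:
Executing turtle program step by step:
Start: pos=(0,0), heading=0, pen down
LT 135: heading 0 -> 135
REPEAT 3 [
  -- iteration 1/3 --
  FD 1: (0,0) -> (-0.707,0.707) [heading=135, draw]
  RT 180: heading 135 -> 315
  RT 135: heading 315 -> 180
  -- iteration 2/3 --
  FD 1: (-0.707,0.707) -> (-1.707,0.707) [heading=180, draw]
  RT 180: heading 180 -> 0
  RT 135: heading 0 -> 225
  -- iteration 3/3 --
  FD 1: (-1.707,0.707) -> (-2.414,0) [heading=225, draw]
  RT 180: heading 225 -> 45
  RT 135: heading 45 -> 270
]
RT 180: heading 270 -> 90
FD 17: (-2.414,0) -> (-2.414,17) [heading=90, draw]
Final: pos=(-2.414,17), heading=90, 4 segment(s) drawn
Waypoints (5 total):
(0, 0)
(-0.707, 0.707)
(-1.707, 0.707)
(-2.414, 0)
(-2.414, 17)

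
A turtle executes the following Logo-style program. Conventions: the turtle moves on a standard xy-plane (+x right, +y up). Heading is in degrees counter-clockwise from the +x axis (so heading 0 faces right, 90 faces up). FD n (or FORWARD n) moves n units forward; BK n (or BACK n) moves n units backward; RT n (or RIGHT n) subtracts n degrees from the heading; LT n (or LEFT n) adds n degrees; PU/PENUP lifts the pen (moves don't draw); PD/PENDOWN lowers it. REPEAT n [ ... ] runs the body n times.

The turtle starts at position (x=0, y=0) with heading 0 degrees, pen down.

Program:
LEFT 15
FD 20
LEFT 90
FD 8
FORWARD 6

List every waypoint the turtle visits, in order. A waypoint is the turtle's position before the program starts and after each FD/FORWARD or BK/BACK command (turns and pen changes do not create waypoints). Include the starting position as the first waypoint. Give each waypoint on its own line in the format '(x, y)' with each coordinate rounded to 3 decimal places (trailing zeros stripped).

Answer: (0, 0)
(19.319, 5.176)
(17.248, 12.904)
(15.695, 18.699)

Derivation:
Executing turtle program step by step:
Start: pos=(0,0), heading=0, pen down
LT 15: heading 0 -> 15
FD 20: (0,0) -> (19.319,5.176) [heading=15, draw]
LT 90: heading 15 -> 105
FD 8: (19.319,5.176) -> (17.248,12.904) [heading=105, draw]
FD 6: (17.248,12.904) -> (15.695,18.699) [heading=105, draw]
Final: pos=(15.695,18.699), heading=105, 3 segment(s) drawn
Waypoints (4 total):
(0, 0)
(19.319, 5.176)
(17.248, 12.904)
(15.695, 18.699)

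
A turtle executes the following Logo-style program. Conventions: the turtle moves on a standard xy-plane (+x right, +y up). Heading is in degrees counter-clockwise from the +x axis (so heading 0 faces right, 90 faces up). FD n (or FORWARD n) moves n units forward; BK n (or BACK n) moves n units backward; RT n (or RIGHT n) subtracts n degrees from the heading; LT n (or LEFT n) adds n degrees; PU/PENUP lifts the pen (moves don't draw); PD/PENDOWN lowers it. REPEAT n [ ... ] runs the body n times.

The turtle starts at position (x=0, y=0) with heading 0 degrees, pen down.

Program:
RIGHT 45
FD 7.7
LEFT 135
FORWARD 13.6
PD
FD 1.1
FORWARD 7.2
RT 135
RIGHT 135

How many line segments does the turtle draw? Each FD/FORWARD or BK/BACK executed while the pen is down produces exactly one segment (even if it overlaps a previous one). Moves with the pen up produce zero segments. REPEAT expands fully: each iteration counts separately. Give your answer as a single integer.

Executing turtle program step by step:
Start: pos=(0,0), heading=0, pen down
RT 45: heading 0 -> 315
FD 7.7: (0,0) -> (5.445,-5.445) [heading=315, draw]
LT 135: heading 315 -> 90
FD 13.6: (5.445,-5.445) -> (5.445,8.155) [heading=90, draw]
PD: pen down
FD 1.1: (5.445,8.155) -> (5.445,9.255) [heading=90, draw]
FD 7.2: (5.445,9.255) -> (5.445,16.455) [heading=90, draw]
RT 135: heading 90 -> 315
RT 135: heading 315 -> 180
Final: pos=(5.445,16.455), heading=180, 4 segment(s) drawn
Segments drawn: 4

Answer: 4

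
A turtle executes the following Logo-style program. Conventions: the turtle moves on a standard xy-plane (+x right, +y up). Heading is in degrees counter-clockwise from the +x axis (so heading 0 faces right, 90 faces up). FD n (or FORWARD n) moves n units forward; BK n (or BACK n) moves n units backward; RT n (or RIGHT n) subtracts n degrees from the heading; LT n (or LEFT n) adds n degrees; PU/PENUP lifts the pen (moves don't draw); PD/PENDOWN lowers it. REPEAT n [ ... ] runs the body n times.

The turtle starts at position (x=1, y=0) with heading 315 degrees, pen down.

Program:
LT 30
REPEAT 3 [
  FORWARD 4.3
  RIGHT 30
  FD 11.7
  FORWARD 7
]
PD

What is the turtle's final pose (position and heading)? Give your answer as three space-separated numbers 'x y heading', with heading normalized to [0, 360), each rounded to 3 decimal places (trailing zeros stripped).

Executing turtle program step by step:
Start: pos=(1,0), heading=315, pen down
LT 30: heading 315 -> 345
REPEAT 3 [
  -- iteration 1/3 --
  FD 4.3: (1,0) -> (5.153,-1.113) [heading=345, draw]
  RT 30: heading 345 -> 315
  FD 11.7: (5.153,-1.113) -> (13.427,-9.386) [heading=315, draw]
  FD 7: (13.427,-9.386) -> (18.376,-14.336) [heading=315, draw]
  -- iteration 2/3 --
  FD 4.3: (18.376,-14.336) -> (21.417,-17.376) [heading=315, draw]
  RT 30: heading 315 -> 285
  FD 11.7: (21.417,-17.376) -> (24.445,-28.678) [heading=285, draw]
  FD 7: (24.445,-28.678) -> (26.257,-35.439) [heading=285, draw]
  -- iteration 3/3 --
  FD 4.3: (26.257,-35.439) -> (27.37,-39.593) [heading=285, draw]
  RT 30: heading 285 -> 255
  FD 11.7: (27.37,-39.593) -> (24.342,-50.894) [heading=255, draw]
  FD 7: (24.342,-50.894) -> (22.53,-57.655) [heading=255, draw]
]
PD: pen down
Final: pos=(22.53,-57.655), heading=255, 9 segment(s) drawn

Answer: 22.53 -57.655 255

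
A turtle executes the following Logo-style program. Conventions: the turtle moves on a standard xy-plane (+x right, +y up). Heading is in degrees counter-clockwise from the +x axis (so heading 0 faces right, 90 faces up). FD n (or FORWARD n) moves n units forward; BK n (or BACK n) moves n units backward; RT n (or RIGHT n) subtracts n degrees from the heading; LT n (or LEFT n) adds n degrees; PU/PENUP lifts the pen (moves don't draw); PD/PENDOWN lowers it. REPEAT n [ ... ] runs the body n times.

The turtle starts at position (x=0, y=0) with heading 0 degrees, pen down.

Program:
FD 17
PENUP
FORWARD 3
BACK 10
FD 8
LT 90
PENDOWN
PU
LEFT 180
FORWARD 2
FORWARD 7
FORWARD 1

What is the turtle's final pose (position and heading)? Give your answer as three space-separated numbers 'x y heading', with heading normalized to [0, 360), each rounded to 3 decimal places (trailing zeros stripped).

Answer: 18 -10 270

Derivation:
Executing turtle program step by step:
Start: pos=(0,0), heading=0, pen down
FD 17: (0,0) -> (17,0) [heading=0, draw]
PU: pen up
FD 3: (17,0) -> (20,0) [heading=0, move]
BK 10: (20,0) -> (10,0) [heading=0, move]
FD 8: (10,0) -> (18,0) [heading=0, move]
LT 90: heading 0 -> 90
PD: pen down
PU: pen up
LT 180: heading 90 -> 270
FD 2: (18,0) -> (18,-2) [heading=270, move]
FD 7: (18,-2) -> (18,-9) [heading=270, move]
FD 1: (18,-9) -> (18,-10) [heading=270, move]
Final: pos=(18,-10), heading=270, 1 segment(s) drawn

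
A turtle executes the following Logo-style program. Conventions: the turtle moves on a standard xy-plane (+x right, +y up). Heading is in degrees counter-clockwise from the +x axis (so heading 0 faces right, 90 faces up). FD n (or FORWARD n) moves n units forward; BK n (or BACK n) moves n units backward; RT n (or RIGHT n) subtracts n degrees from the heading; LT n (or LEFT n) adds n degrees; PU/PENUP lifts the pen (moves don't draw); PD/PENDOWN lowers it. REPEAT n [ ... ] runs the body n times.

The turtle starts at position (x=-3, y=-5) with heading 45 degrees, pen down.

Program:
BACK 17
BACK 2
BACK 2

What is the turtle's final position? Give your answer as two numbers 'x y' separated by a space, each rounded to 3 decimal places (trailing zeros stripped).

Answer: -17.849 -19.849

Derivation:
Executing turtle program step by step:
Start: pos=(-3,-5), heading=45, pen down
BK 17: (-3,-5) -> (-15.021,-17.021) [heading=45, draw]
BK 2: (-15.021,-17.021) -> (-16.435,-18.435) [heading=45, draw]
BK 2: (-16.435,-18.435) -> (-17.849,-19.849) [heading=45, draw]
Final: pos=(-17.849,-19.849), heading=45, 3 segment(s) drawn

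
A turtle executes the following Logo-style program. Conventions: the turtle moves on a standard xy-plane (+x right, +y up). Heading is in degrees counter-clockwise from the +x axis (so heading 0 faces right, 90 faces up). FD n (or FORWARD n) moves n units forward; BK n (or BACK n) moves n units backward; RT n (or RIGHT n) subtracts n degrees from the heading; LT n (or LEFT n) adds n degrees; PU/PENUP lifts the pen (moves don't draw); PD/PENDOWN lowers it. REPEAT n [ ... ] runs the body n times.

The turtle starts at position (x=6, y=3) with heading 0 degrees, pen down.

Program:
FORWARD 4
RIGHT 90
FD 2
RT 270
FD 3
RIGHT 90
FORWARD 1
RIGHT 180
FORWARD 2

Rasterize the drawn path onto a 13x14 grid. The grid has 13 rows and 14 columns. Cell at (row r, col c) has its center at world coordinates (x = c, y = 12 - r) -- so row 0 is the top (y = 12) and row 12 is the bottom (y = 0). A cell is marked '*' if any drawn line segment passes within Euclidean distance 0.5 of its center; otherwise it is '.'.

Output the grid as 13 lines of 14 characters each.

Answer: ..............
..............
..............
..............
..............
..............
..............
..............
..............
......*****...
..........*..*
..........****
.............*

Derivation:
Segment 0: (6,3) -> (10,3)
Segment 1: (10,3) -> (10,1)
Segment 2: (10,1) -> (13,1)
Segment 3: (13,1) -> (13,0)
Segment 4: (13,0) -> (13,2)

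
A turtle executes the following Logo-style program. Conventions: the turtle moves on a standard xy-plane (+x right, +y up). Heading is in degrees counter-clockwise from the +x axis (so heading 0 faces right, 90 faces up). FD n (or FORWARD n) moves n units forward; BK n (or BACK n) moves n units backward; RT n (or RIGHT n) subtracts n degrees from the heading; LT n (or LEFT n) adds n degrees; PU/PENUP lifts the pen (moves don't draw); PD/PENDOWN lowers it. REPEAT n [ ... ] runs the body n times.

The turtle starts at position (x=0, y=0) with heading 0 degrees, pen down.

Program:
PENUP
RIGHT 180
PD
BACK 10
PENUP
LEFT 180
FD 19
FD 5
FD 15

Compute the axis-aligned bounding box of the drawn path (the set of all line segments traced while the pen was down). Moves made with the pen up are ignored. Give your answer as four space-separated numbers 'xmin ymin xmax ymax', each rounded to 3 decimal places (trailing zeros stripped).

Executing turtle program step by step:
Start: pos=(0,0), heading=0, pen down
PU: pen up
RT 180: heading 0 -> 180
PD: pen down
BK 10: (0,0) -> (10,0) [heading=180, draw]
PU: pen up
LT 180: heading 180 -> 0
FD 19: (10,0) -> (29,0) [heading=0, move]
FD 5: (29,0) -> (34,0) [heading=0, move]
FD 15: (34,0) -> (49,0) [heading=0, move]
Final: pos=(49,0), heading=0, 1 segment(s) drawn

Segment endpoints: x in {0, 10}, y in {0, 0}
xmin=0, ymin=0, xmax=10, ymax=0

Answer: 0 0 10 0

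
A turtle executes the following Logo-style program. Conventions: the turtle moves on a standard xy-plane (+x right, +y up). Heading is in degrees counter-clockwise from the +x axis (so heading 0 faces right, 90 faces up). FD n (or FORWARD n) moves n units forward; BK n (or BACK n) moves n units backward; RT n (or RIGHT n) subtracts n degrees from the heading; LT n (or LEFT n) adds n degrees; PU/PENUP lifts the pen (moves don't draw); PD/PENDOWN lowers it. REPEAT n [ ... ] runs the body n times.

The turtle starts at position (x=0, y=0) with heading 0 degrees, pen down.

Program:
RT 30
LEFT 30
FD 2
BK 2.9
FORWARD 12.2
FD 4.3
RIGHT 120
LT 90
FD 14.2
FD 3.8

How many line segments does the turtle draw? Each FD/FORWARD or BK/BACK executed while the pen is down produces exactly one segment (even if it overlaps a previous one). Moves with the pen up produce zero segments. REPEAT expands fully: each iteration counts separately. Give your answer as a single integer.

Executing turtle program step by step:
Start: pos=(0,0), heading=0, pen down
RT 30: heading 0 -> 330
LT 30: heading 330 -> 0
FD 2: (0,0) -> (2,0) [heading=0, draw]
BK 2.9: (2,0) -> (-0.9,0) [heading=0, draw]
FD 12.2: (-0.9,0) -> (11.3,0) [heading=0, draw]
FD 4.3: (11.3,0) -> (15.6,0) [heading=0, draw]
RT 120: heading 0 -> 240
LT 90: heading 240 -> 330
FD 14.2: (15.6,0) -> (27.898,-7.1) [heading=330, draw]
FD 3.8: (27.898,-7.1) -> (31.188,-9) [heading=330, draw]
Final: pos=(31.188,-9), heading=330, 6 segment(s) drawn
Segments drawn: 6

Answer: 6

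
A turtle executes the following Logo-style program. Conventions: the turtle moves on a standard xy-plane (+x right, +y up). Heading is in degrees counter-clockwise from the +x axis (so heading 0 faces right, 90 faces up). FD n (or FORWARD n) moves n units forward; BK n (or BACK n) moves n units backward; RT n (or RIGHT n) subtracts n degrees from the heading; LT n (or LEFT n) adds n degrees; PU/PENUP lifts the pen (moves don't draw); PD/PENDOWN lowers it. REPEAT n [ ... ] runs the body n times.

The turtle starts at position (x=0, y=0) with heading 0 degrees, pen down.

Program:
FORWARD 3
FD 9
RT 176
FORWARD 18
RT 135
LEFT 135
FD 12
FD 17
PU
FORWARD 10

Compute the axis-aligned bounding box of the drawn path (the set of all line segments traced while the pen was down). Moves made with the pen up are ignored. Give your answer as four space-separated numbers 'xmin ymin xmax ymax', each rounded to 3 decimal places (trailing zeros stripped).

Answer: -34.886 -3.279 12 0

Derivation:
Executing turtle program step by step:
Start: pos=(0,0), heading=0, pen down
FD 3: (0,0) -> (3,0) [heading=0, draw]
FD 9: (3,0) -> (12,0) [heading=0, draw]
RT 176: heading 0 -> 184
FD 18: (12,0) -> (-5.956,-1.256) [heading=184, draw]
RT 135: heading 184 -> 49
LT 135: heading 49 -> 184
FD 12: (-5.956,-1.256) -> (-17.927,-2.093) [heading=184, draw]
FD 17: (-17.927,-2.093) -> (-34.886,-3.279) [heading=184, draw]
PU: pen up
FD 10: (-34.886,-3.279) -> (-44.861,-3.976) [heading=184, move]
Final: pos=(-44.861,-3.976), heading=184, 5 segment(s) drawn

Segment endpoints: x in {-34.886, -17.927, -5.956, 0, 3, 12}, y in {-3.279, -2.093, -1.256, 0}
xmin=-34.886, ymin=-3.279, xmax=12, ymax=0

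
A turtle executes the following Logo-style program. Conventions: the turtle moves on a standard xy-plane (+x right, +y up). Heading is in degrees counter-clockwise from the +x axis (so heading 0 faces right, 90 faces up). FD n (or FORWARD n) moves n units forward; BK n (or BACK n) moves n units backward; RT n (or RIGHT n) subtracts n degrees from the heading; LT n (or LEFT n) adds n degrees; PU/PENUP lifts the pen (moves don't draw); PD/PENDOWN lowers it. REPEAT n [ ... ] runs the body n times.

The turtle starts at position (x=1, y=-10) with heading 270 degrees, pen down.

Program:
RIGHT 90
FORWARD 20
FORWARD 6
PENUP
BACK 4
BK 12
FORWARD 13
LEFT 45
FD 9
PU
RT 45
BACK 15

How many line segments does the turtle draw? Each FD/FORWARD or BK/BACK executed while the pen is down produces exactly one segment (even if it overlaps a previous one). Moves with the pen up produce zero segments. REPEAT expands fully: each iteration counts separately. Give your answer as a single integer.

Answer: 2

Derivation:
Executing turtle program step by step:
Start: pos=(1,-10), heading=270, pen down
RT 90: heading 270 -> 180
FD 20: (1,-10) -> (-19,-10) [heading=180, draw]
FD 6: (-19,-10) -> (-25,-10) [heading=180, draw]
PU: pen up
BK 4: (-25,-10) -> (-21,-10) [heading=180, move]
BK 12: (-21,-10) -> (-9,-10) [heading=180, move]
FD 13: (-9,-10) -> (-22,-10) [heading=180, move]
LT 45: heading 180 -> 225
FD 9: (-22,-10) -> (-28.364,-16.364) [heading=225, move]
PU: pen up
RT 45: heading 225 -> 180
BK 15: (-28.364,-16.364) -> (-13.364,-16.364) [heading=180, move]
Final: pos=(-13.364,-16.364), heading=180, 2 segment(s) drawn
Segments drawn: 2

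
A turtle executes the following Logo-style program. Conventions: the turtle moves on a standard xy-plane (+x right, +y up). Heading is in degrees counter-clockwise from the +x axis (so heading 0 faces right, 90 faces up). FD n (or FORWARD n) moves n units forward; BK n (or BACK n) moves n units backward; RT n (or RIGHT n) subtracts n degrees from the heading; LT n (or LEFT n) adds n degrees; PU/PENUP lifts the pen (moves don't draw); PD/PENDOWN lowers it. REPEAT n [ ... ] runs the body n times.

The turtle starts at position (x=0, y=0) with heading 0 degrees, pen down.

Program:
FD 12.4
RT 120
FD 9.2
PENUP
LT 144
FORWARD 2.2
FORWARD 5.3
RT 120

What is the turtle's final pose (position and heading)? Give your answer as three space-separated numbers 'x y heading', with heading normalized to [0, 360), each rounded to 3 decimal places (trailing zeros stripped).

Answer: 14.652 -4.917 264

Derivation:
Executing turtle program step by step:
Start: pos=(0,0), heading=0, pen down
FD 12.4: (0,0) -> (12.4,0) [heading=0, draw]
RT 120: heading 0 -> 240
FD 9.2: (12.4,0) -> (7.8,-7.967) [heading=240, draw]
PU: pen up
LT 144: heading 240 -> 24
FD 2.2: (7.8,-7.967) -> (9.81,-7.073) [heading=24, move]
FD 5.3: (9.81,-7.073) -> (14.652,-4.917) [heading=24, move]
RT 120: heading 24 -> 264
Final: pos=(14.652,-4.917), heading=264, 2 segment(s) drawn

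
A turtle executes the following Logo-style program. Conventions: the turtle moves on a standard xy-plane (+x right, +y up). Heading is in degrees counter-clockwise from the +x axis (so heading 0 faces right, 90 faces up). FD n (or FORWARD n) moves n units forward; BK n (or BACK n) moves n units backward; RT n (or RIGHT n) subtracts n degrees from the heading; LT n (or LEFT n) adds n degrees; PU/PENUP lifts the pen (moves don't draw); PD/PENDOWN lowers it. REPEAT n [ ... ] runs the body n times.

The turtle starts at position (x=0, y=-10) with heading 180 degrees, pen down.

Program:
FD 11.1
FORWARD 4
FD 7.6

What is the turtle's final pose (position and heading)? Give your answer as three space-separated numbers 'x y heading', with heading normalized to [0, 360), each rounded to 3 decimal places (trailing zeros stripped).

Executing turtle program step by step:
Start: pos=(0,-10), heading=180, pen down
FD 11.1: (0,-10) -> (-11.1,-10) [heading=180, draw]
FD 4: (-11.1,-10) -> (-15.1,-10) [heading=180, draw]
FD 7.6: (-15.1,-10) -> (-22.7,-10) [heading=180, draw]
Final: pos=(-22.7,-10), heading=180, 3 segment(s) drawn

Answer: -22.7 -10 180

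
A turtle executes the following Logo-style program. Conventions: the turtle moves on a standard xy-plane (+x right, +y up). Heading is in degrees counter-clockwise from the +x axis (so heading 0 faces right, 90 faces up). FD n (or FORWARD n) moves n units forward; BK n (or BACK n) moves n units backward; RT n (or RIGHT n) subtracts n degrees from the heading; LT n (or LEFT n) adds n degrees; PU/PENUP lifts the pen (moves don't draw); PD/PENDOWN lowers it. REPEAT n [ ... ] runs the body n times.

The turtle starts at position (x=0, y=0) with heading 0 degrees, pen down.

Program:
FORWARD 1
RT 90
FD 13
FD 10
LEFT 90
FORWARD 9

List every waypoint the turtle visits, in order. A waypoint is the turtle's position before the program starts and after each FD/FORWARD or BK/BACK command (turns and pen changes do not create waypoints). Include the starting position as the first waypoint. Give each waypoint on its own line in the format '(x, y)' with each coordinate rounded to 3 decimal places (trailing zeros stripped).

Executing turtle program step by step:
Start: pos=(0,0), heading=0, pen down
FD 1: (0,0) -> (1,0) [heading=0, draw]
RT 90: heading 0 -> 270
FD 13: (1,0) -> (1,-13) [heading=270, draw]
FD 10: (1,-13) -> (1,-23) [heading=270, draw]
LT 90: heading 270 -> 0
FD 9: (1,-23) -> (10,-23) [heading=0, draw]
Final: pos=(10,-23), heading=0, 4 segment(s) drawn
Waypoints (5 total):
(0, 0)
(1, 0)
(1, -13)
(1, -23)
(10, -23)

Answer: (0, 0)
(1, 0)
(1, -13)
(1, -23)
(10, -23)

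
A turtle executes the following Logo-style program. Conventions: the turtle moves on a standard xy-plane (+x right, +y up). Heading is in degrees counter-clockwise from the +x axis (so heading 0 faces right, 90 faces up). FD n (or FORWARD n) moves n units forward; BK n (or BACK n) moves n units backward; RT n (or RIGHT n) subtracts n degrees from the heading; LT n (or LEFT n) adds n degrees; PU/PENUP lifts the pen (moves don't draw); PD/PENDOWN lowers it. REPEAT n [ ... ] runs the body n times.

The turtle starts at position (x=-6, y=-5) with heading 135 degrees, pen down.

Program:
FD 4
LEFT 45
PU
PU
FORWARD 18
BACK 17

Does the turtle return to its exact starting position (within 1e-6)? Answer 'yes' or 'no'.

Answer: no

Derivation:
Executing turtle program step by step:
Start: pos=(-6,-5), heading=135, pen down
FD 4: (-6,-5) -> (-8.828,-2.172) [heading=135, draw]
LT 45: heading 135 -> 180
PU: pen up
PU: pen up
FD 18: (-8.828,-2.172) -> (-26.828,-2.172) [heading=180, move]
BK 17: (-26.828,-2.172) -> (-9.828,-2.172) [heading=180, move]
Final: pos=(-9.828,-2.172), heading=180, 1 segment(s) drawn

Start position: (-6, -5)
Final position: (-9.828, -2.172)
Distance = 4.76; >= 1e-6 -> NOT closed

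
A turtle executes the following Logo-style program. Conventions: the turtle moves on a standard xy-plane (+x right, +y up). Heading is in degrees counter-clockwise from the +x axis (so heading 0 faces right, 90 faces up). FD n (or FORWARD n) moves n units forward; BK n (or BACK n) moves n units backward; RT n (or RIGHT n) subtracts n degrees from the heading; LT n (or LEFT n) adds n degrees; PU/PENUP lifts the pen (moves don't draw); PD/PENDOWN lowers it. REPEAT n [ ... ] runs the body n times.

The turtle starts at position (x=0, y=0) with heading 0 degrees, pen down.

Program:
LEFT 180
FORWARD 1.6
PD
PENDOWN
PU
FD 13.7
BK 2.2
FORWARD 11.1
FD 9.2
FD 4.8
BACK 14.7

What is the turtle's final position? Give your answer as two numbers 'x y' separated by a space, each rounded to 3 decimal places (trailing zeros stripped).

Executing turtle program step by step:
Start: pos=(0,0), heading=0, pen down
LT 180: heading 0 -> 180
FD 1.6: (0,0) -> (-1.6,0) [heading=180, draw]
PD: pen down
PD: pen down
PU: pen up
FD 13.7: (-1.6,0) -> (-15.3,0) [heading=180, move]
BK 2.2: (-15.3,0) -> (-13.1,0) [heading=180, move]
FD 11.1: (-13.1,0) -> (-24.2,0) [heading=180, move]
FD 9.2: (-24.2,0) -> (-33.4,0) [heading=180, move]
FD 4.8: (-33.4,0) -> (-38.2,0) [heading=180, move]
BK 14.7: (-38.2,0) -> (-23.5,0) [heading=180, move]
Final: pos=(-23.5,0), heading=180, 1 segment(s) drawn

Answer: -23.5 0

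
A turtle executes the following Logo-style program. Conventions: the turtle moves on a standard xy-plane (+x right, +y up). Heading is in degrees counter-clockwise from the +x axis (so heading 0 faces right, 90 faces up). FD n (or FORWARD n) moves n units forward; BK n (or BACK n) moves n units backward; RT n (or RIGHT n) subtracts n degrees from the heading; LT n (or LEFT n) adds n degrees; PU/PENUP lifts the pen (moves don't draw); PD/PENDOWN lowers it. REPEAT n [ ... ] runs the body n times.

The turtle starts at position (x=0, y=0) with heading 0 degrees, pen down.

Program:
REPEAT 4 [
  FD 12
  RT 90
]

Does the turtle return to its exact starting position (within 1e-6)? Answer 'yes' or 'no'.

Executing turtle program step by step:
Start: pos=(0,0), heading=0, pen down
REPEAT 4 [
  -- iteration 1/4 --
  FD 12: (0,0) -> (12,0) [heading=0, draw]
  RT 90: heading 0 -> 270
  -- iteration 2/4 --
  FD 12: (12,0) -> (12,-12) [heading=270, draw]
  RT 90: heading 270 -> 180
  -- iteration 3/4 --
  FD 12: (12,-12) -> (0,-12) [heading=180, draw]
  RT 90: heading 180 -> 90
  -- iteration 4/4 --
  FD 12: (0,-12) -> (0,0) [heading=90, draw]
  RT 90: heading 90 -> 0
]
Final: pos=(0,0), heading=0, 4 segment(s) drawn

Start position: (0, 0)
Final position: (0, 0)
Distance = 0; < 1e-6 -> CLOSED

Answer: yes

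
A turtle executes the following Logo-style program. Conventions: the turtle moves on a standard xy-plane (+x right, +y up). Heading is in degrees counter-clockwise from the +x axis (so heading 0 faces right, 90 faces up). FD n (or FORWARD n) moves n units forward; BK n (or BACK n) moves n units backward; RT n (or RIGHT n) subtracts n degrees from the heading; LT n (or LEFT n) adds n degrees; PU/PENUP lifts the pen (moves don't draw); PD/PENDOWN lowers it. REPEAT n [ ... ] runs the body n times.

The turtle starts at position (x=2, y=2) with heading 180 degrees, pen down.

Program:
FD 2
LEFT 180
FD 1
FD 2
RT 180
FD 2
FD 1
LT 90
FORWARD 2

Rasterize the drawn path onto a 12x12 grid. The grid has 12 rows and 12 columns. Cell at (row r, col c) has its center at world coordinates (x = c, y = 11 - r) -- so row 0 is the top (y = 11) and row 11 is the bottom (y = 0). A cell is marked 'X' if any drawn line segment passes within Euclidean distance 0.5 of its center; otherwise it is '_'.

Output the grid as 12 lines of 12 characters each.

Segment 0: (2,2) -> (0,2)
Segment 1: (0,2) -> (1,2)
Segment 2: (1,2) -> (3,2)
Segment 3: (3,2) -> (1,2)
Segment 4: (1,2) -> (0,2)
Segment 5: (0,2) -> (-0,0)

Answer: ____________
____________
____________
____________
____________
____________
____________
____________
____________
XXXX________
X___________
X___________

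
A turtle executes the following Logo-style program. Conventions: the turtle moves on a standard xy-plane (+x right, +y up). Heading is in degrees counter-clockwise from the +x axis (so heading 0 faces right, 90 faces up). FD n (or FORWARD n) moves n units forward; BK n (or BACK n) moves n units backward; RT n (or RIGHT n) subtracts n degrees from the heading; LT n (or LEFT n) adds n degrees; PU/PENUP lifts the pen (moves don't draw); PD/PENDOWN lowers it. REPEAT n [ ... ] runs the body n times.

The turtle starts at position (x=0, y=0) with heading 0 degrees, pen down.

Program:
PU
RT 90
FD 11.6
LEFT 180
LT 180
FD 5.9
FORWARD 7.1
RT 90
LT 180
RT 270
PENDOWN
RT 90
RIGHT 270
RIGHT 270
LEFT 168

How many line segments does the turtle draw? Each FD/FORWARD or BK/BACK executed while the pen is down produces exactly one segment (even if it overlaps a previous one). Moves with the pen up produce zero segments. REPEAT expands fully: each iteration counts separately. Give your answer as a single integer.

Executing turtle program step by step:
Start: pos=(0,0), heading=0, pen down
PU: pen up
RT 90: heading 0 -> 270
FD 11.6: (0,0) -> (0,-11.6) [heading=270, move]
LT 180: heading 270 -> 90
LT 180: heading 90 -> 270
FD 5.9: (0,-11.6) -> (0,-17.5) [heading=270, move]
FD 7.1: (0,-17.5) -> (0,-24.6) [heading=270, move]
RT 90: heading 270 -> 180
LT 180: heading 180 -> 0
RT 270: heading 0 -> 90
PD: pen down
RT 90: heading 90 -> 0
RT 270: heading 0 -> 90
RT 270: heading 90 -> 180
LT 168: heading 180 -> 348
Final: pos=(0,-24.6), heading=348, 0 segment(s) drawn
Segments drawn: 0

Answer: 0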